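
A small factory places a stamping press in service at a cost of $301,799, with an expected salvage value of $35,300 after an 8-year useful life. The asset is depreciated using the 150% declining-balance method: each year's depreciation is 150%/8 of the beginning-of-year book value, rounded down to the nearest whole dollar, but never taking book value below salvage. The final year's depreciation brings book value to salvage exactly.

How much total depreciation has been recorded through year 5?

$194,933

Depreciable base = $301,799 − $35,300 = $266,499.
Year 1: ⌊$301,799 × 150%/8⌋ = $56,587. Book value $245,212.
Year 2: ⌊$245,212 × 150%/8⌋ = $45,977. Book value $199,235.
Year 3: ⌊$199,235 × 150%/8⌋ = $37,356. Book value $161,879.
Year 4: ⌊$161,879 × 150%/8⌋ = $30,352. Book value $131,527.
Year 5: ⌊$131,527 × 150%/8⌋ = $24,661. Book value $106,866.
Accumulated through year 5 = $301,799 − $106,866 = $194,933.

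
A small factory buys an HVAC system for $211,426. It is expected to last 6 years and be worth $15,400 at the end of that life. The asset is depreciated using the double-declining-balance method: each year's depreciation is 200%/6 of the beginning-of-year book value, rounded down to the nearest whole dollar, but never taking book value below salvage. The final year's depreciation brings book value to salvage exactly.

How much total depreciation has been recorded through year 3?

Depreciable base = $211,426 − $15,400 = $196,026.
Year 1: ⌊$211,426 × 200%/6⌋ = $70,475. Book value $140,951.
Year 2: ⌊$140,951 × 200%/6⌋ = $46,983. Book value $93,968.
Year 3: ⌊$93,968 × 200%/6⌋ = $31,322. Book value $62,646.
Accumulated through year 3 = $211,426 − $62,646 = $148,780.

$148,780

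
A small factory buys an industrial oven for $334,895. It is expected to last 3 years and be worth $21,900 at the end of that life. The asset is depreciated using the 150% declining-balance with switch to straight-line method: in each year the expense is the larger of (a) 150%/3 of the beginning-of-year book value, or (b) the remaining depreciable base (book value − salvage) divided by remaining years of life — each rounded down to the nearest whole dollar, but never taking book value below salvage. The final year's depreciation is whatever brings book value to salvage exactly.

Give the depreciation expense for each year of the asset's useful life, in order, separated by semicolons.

$167,447; $83,724; $61,824

Depreciable base = $334,895 − $21,900 = $312,995.
Year 1: DB = ⌊$334,895 × 150%/3⌋ = $167,447; SL = ⌊$312,995/3⌋ = $104,331 → take DB $167,447. Book value $167,448.
Year 2: DB = ⌊$167,448 × 150%/3⌋ = $83,724; SL = ⌊$145,548/2⌋ = $72,774 → take DB $83,724. Book value $83,724.
Year 3 (final): $83,724 − $21,900 = $61,824. Book value $21,900.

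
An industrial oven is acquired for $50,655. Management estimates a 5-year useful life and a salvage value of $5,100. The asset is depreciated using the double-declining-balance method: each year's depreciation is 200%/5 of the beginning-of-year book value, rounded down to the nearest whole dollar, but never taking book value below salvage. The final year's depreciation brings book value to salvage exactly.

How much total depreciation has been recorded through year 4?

Depreciable base = $50,655 − $5,100 = $45,555.
Year 1: ⌊$50,655 × 200%/5⌋ = $20,262. Book value $30,393.
Year 2: ⌊$30,393 × 200%/5⌋ = $12,157. Book value $18,236.
Year 3: ⌊$18,236 × 200%/5⌋ = $7,294. Book value $10,942.
Year 4: ⌊$10,942 × 200%/5⌋ = $4,376. Book value $6,566.
Accumulated through year 4 = $50,655 − $6,566 = $44,089.

$44,089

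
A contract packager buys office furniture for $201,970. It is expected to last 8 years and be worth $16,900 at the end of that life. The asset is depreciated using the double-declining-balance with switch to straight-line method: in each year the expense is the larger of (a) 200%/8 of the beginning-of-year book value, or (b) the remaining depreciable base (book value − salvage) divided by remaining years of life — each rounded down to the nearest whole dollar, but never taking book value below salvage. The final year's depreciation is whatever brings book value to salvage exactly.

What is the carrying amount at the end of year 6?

Depreciable base = $201,970 − $16,900 = $185,070.
Year 1: DB = ⌊$201,970 × 200%/8⌋ = $50,492; SL = ⌊$185,070/8⌋ = $23,133 → take DB $50,492. Book value $151,478.
Year 2: DB = ⌊$151,478 × 200%/8⌋ = $37,869; SL = ⌊$134,578/7⌋ = $19,225 → take DB $37,869. Book value $113,609.
Year 3: DB = ⌊$113,609 × 200%/8⌋ = $28,402; SL = ⌊$96,709/6⌋ = $16,118 → take DB $28,402. Book value $85,207.
Year 4: DB = ⌊$85,207 × 200%/8⌋ = $21,301; SL = ⌊$68,307/5⌋ = $13,661 → take DB $21,301. Book value $63,906.
Year 5: DB = ⌊$63,906 × 200%/8⌋ = $15,976; SL = ⌊$47,006/4⌋ = $11,751 → take DB $15,976. Book value $47,930.
Year 6: DB = ⌊$47,930 × 200%/8⌋ = $11,982; SL = ⌊$31,030/3⌋ = $10,343 → take DB $11,982. Book value $35,948.

$35,948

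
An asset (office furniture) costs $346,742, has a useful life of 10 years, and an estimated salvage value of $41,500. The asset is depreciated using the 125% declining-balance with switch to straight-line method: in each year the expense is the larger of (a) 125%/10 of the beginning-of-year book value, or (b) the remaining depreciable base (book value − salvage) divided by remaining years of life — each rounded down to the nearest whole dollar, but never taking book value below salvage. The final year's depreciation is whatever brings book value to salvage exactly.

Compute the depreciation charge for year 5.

Depreciable base = $346,742 − $41,500 = $305,242.
Year 1: DB = ⌊$346,742 × 125%/10⌋ = $43,342; SL = ⌊$305,242/10⌋ = $30,524 → take DB $43,342. Book value $303,400.
Year 2: DB = ⌊$303,400 × 125%/10⌋ = $37,925; SL = ⌊$261,900/9⌋ = $29,100 → take DB $37,925. Book value $265,475.
Year 3: DB = ⌊$265,475 × 125%/10⌋ = $33,184; SL = ⌊$223,975/8⌋ = $27,996 → take DB $33,184. Book value $232,291.
Year 4: DB = ⌊$232,291 × 125%/10⌋ = $29,036; SL = ⌊$190,791/7⌋ = $27,255 → take DB $29,036. Book value $203,255.
Year 5: DB = ⌊$203,255 × 125%/10⌋ = $25,406; SL = ⌊$161,755/6⌋ = $26,959 → take SL $26,959. Book value $176,296.

$26,959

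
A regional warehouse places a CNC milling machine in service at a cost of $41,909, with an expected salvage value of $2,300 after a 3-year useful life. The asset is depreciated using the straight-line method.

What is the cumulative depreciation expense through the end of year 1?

Depreciable base = $41,909 − $2,300 = $39,609.
Annual expense = $39,609 / 3 = $13,203.
End of year 1: book value $28,706.
Accumulated through year 1 = $41,909 − $28,706 = $13,203.

$13,203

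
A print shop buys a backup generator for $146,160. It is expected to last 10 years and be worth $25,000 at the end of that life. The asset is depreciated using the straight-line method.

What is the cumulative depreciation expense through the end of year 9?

Depreciable base = $146,160 − $25,000 = $121,160.
Annual expense = $121,160 / 10 = $12,116.
End of year 1: book value $134,044.
End of year 2: book value $121,928.
End of year 3: book value $109,812.
End of year 4: book value $97,696.
End of year 5: book value $85,580.
End of year 6: book value $73,464.
End of year 7: book value $61,348.
End of year 8: book value $49,232.
End of year 9: book value $37,116.
Accumulated through year 9 = $146,160 − $37,116 = $109,044.

$109,044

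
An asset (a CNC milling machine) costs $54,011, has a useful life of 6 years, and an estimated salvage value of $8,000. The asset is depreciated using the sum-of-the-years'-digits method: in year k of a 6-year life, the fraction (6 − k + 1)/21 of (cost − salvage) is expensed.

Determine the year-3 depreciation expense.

$8,764

Depreciable base = $54,011 − $8,000 = $46,011.
Sum of the years' digits = 6+5+4+3+2+1 = 21.
Year 1: $46,011 × 6/21 = $13,146. Book value $40,865.
Year 2: $46,011 × 5/21 = $10,955. Book value $29,910.
Year 3: $46,011 × 4/21 = $8,764. Book value $21,146.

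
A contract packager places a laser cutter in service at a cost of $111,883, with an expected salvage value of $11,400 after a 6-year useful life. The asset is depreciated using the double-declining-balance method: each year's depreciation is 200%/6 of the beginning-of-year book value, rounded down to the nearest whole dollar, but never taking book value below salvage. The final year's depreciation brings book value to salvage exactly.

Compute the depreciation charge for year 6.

Depreciable base = $111,883 − $11,400 = $100,483.
Year 1: ⌊$111,883 × 200%/6⌋ = $37,294. Book value $74,589.
Year 2: ⌊$74,589 × 200%/6⌋ = $24,863. Book value $49,726.
Year 3: ⌊$49,726 × 200%/6⌋ = $16,575. Book value $33,151.
Year 4: ⌊$33,151 × 200%/6⌋ = $11,050. Book value $22,101.
Year 5: ⌊$22,101 × 200%/6⌋ = $7,367. Book value $14,734.
Year 6 (final): $14,734 − $11,400 = $3,334. Book value $11,400.

$3,334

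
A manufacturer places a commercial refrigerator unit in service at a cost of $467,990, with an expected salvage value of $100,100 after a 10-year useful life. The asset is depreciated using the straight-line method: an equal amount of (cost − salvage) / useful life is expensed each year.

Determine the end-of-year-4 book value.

Depreciable base = $467,990 − $100,100 = $367,890.
Annual expense = $367,890 / 10 = $36,789.
End of year 1: book value $431,201.
End of year 2: book value $394,412.
End of year 3: book value $357,623.
End of year 4: book value $320,834.

$320,834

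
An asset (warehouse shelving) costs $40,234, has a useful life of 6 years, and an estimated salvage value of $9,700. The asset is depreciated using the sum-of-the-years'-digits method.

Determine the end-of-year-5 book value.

Depreciable base = $40,234 − $9,700 = $30,534.
Sum of the years' digits = 6+5+4+3+2+1 = 21.
Year 1: $30,534 × 6/21 = $8,724. Book value $31,510.
Year 2: $30,534 × 5/21 = $7,270. Book value $24,240.
Year 3: $30,534 × 4/21 = $5,816. Book value $18,424.
Year 4: $30,534 × 3/21 = $4,362. Book value $14,062.
Year 5: $30,534 × 2/21 = $2,908. Book value $11,154.

$11,154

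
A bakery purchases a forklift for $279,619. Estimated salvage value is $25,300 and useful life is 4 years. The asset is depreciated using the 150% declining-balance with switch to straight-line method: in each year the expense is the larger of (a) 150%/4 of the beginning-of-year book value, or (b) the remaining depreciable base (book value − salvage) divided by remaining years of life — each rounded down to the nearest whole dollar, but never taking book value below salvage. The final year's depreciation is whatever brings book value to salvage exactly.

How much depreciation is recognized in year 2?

Depreciable base = $279,619 − $25,300 = $254,319.
Year 1: DB = ⌊$279,619 × 150%/4⌋ = $104,857; SL = ⌊$254,319/4⌋ = $63,579 → take DB $104,857. Book value $174,762.
Year 2: DB = ⌊$174,762 × 150%/4⌋ = $65,535; SL = ⌊$149,462/3⌋ = $49,820 → take DB $65,535. Book value $109,227.

$65,535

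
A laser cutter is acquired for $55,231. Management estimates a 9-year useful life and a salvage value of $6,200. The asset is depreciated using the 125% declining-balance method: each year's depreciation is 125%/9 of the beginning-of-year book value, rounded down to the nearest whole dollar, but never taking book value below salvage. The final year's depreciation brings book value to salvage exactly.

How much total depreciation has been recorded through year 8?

$38,531

Depreciable base = $55,231 − $6,200 = $49,031.
Year 1: ⌊$55,231 × 125%/9⌋ = $7,670. Book value $47,561.
Year 2: ⌊$47,561 × 125%/9⌋ = $6,605. Book value $40,956.
Year 3: ⌊$40,956 × 125%/9⌋ = $5,688. Book value $35,268.
Year 4: ⌊$35,268 × 125%/9⌋ = $4,898. Book value $30,370.
Year 5: ⌊$30,370 × 125%/9⌋ = $4,218. Book value $26,152.
Year 6: ⌊$26,152 × 125%/9⌋ = $3,632. Book value $22,520.
Year 7: ⌊$22,520 × 125%/9⌋ = $3,127. Book value $19,393.
Year 8: ⌊$19,393 × 125%/9⌋ = $2,693. Book value $16,700.
Accumulated through year 8 = $55,231 − $16,700 = $38,531.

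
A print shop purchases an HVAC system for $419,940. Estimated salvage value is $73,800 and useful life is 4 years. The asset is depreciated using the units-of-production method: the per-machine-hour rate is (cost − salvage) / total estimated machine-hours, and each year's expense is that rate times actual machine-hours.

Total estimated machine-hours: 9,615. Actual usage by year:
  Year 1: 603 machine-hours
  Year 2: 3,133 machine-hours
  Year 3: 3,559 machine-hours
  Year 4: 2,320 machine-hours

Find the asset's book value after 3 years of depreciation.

$157,320

Depreciable base = $419,940 − $73,800 = $346,140.
Rate = $346,140 / 9,615 machine-hours = $36 per machine-hour.
Year 1: 603 × $36 = $21,708. Book value $398,232.
Year 2: 3,133 × $36 = $112,788. Book value $285,444.
Year 3: 3,559 × $36 = $128,124. Book value $157,320.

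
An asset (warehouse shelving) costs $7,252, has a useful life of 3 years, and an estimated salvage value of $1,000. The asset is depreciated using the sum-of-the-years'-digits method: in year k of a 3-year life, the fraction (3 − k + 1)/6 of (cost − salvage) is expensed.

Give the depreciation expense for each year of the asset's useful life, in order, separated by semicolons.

$3,126; $2,084; $1,042

Depreciable base = $7,252 − $1,000 = $6,252.
Sum of the years' digits = 3+2+1 = 6.
Year 1: $6,252 × 3/6 = $3,126. Book value $4,126.
Year 2: $6,252 × 2/6 = $2,084. Book value $2,042.
Year 3: $6,252 × 1/6 = $1,042. Book value $1,000.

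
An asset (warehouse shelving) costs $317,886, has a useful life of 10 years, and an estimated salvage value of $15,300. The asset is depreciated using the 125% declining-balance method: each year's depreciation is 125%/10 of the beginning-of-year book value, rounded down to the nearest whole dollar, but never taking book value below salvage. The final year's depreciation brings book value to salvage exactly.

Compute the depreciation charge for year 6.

$20,381

Depreciable base = $317,886 − $15,300 = $302,586.
Year 1: ⌊$317,886 × 125%/10⌋ = $39,735. Book value $278,151.
Year 2: ⌊$278,151 × 125%/10⌋ = $34,768. Book value $243,383.
Year 3: ⌊$243,383 × 125%/10⌋ = $30,422. Book value $212,961.
Year 4: ⌊$212,961 × 125%/10⌋ = $26,620. Book value $186,341.
Year 5: ⌊$186,341 × 125%/10⌋ = $23,292. Book value $163,049.
Year 6: ⌊$163,049 × 125%/10⌋ = $20,381. Book value $142,668.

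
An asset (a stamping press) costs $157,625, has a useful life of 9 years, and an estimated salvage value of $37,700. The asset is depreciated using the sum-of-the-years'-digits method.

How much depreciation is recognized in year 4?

Depreciable base = $157,625 − $37,700 = $119,925.
Sum of the years' digits = 9+8+7+6+5+4+3+2+1 = 45.
Year 1: $119,925 × 9/45 = $23,985. Book value $133,640.
Year 2: $119,925 × 8/45 = $21,320. Book value $112,320.
Year 3: $119,925 × 7/45 = $18,655. Book value $93,665.
Year 4: $119,925 × 6/45 = $15,990. Book value $77,675.

$15,990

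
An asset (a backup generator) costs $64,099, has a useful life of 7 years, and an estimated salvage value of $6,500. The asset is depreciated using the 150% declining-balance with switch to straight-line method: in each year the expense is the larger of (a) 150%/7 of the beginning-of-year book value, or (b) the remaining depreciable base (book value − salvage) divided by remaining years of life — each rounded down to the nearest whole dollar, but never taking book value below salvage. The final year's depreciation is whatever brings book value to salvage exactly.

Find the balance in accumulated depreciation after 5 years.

$45,645

Depreciable base = $64,099 − $6,500 = $57,599.
Year 1: DB = ⌊$64,099 × 150%/7⌋ = $13,735; SL = ⌊$57,599/7⌋ = $8,228 → take DB $13,735. Book value $50,364.
Year 2: DB = ⌊$50,364 × 150%/7⌋ = $10,792; SL = ⌊$43,864/6⌋ = $7,310 → take DB $10,792. Book value $39,572.
Year 3: DB = ⌊$39,572 × 150%/7⌋ = $8,479; SL = ⌊$33,072/5⌋ = $6,614 → take DB $8,479. Book value $31,093.
Year 4: DB = ⌊$31,093 × 150%/7⌋ = $6,662; SL = ⌊$24,593/4⌋ = $6,148 → take DB $6,662. Book value $24,431.
Year 5: DB = ⌊$24,431 × 150%/7⌋ = $5,235; SL = ⌊$17,931/3⌋ = $5,977 → take SL $5,977. Book value $18,454.
Accumulated through year 5 = $64,099 − $18,454 = $45,645.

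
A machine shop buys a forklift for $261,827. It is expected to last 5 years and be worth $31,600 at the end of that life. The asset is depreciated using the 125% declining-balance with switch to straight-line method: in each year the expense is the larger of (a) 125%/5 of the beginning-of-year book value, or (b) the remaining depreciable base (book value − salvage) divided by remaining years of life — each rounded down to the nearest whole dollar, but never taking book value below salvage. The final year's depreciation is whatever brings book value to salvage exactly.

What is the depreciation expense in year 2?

Depreciable base = $261,827 − $31,600 = $230,227.
Year 1: DB = ⌊$261,827 × 125%/5⌋ = $65,456; SL = ⌊$230,227/5⌋ = $46,045 → take DB $65,456. Book value $196,371.
Year 2: DB = ⌊$196,371 × 125%/5⌋ = $49,092; SL = ⌊$164,771/4⌋ = $41,192 → take DB $49,092. Book value $147,279.

$49,092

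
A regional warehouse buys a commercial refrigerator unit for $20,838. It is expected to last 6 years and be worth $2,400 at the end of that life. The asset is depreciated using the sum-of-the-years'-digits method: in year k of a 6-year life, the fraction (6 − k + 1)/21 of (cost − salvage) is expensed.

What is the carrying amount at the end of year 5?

Depreciable base = $20,838 − $2,400 = $18,438.
Sum of the years' digits = 6+5+4+3+2+1 = 21.
Year 1: $18,438 × 6/21 = $5,268. Book value $15,570.
Year 2: $18,438 × 5/21 = $4,390. Book value $11,180.
Year 3: $18,438 × 4/21 = $3,512. Book value $7,668.
Year 4: $18,438 × 3/21 = $2,634. Book value $5,034.
Year 5: $18,438 × 2/21 = $1,756. Book value $3,278.

$3,278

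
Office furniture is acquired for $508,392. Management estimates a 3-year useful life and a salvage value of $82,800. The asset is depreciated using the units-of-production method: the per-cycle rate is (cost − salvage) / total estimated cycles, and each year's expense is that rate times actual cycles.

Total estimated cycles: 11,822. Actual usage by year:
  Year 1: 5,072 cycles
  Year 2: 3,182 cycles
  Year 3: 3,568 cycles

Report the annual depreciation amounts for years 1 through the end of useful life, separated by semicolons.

Depreciable base = $508,392 − $82,800 = $425,592.
Rate = $425,592 / 11,822 cycles = $36 per cycle.
Year 1: 5,072 × $36 = $182,592. Book value $325,800.
Year 2: 3,182 × $36 = $114,552. Book value $211,248.
Year 3: 3,568 × $36 = $128,448. Book value $82,800.

$182,592; $114,552; $128,448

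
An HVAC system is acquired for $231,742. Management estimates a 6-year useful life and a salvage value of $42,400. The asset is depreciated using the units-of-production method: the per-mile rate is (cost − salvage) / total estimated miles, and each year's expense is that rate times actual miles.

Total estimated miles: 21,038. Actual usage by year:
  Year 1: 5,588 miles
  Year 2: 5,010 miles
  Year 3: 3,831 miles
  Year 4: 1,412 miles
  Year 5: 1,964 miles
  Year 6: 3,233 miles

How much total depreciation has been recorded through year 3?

Depreciable base = $231,742 − $42,400 = $189,342.
Rate = $189,342 / 21,038 miles = $9 per mile.
Year 1: 5,588 × $9 = $50,292. Book value $181,450.
Year 2: 5,010 × $9 = $45,090. Book value $136,360.
Year 3: 3,831 × $9 = $34,479. Book value $101,881.
Accumulated through year 3 = $231,742 − $101,881 = $129,861.

$129,861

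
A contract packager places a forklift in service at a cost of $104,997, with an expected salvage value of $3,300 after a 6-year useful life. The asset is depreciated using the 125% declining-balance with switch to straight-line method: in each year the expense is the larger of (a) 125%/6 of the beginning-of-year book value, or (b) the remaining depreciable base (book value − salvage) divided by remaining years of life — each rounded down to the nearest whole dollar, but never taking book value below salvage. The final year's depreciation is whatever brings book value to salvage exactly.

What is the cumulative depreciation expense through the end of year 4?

Depreciable base = $104,997 − $3,300 = $101,697.
Year 1: DB = ⌊$104,997 × 125%/6⌋ = $21,874; SL = ⌊$101,697/6⌋ = $16,949 → take DB $21,874. Book value $83,123.
Year 2: DB = ⌊$83,123 × 125%/6⌋ = $17,317; SL = ⌊$79,823/5⌋ = $15,964 → take DB $17,317. Book value $65,806.
Year 3: DB = ⌊$65,806 × 125%/6⌋ = $13,709; SL = ⌊$62,506/4⌋ = $15,626 → take SL $15,626. Book value $50,180.
Year 4: DB = ⌊$50,180 × 125%/6⌋ = $10,454; SL = ⌊$46,880/3⌋ = $15,626 → take SL $15,626. Book value $34,554.
Accumulated through year 4 = $104,997 − $34,554 = $70,443.

$70,443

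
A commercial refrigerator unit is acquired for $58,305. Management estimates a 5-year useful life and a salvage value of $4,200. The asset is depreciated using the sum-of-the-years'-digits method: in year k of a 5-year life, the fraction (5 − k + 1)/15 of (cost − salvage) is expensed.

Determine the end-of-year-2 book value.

$25,842

Depreciable base = $58,305 − $4,200 = $54,105.
Sum of the years' digits = 5+4+3+2+1 = 15.
Year 1: $54,105 × 5/15 = $18,035. Book value $40,270.
Year 2: $54,105 × 4/15 = $14,428. Book value $25,842.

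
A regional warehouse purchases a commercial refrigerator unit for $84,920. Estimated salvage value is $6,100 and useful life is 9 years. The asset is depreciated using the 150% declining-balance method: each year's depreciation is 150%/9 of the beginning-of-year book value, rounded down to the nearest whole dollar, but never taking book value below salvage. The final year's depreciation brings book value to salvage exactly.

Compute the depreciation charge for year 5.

Depreciable base = $84,920 − $6,100 = $78,820.
Year 1: ⌊$84,920 × 150%/9⌋ = $14,153. Book value $70,767.
Year 2: ⌊$70,767 × 150%/9⌋ = $11,794. Book value $58,973.
Year 3: ⌊$58,973 × 150%/9⌋ = $9,828. Book value $49,145.
Year 4: ⌊$49,145 × 150%/9⌋ = $8,190. Book value $40,955.
Year 5: ⌊$40,955 × 150%/9⌋ = $6,825. Book value $34,130.

$6,825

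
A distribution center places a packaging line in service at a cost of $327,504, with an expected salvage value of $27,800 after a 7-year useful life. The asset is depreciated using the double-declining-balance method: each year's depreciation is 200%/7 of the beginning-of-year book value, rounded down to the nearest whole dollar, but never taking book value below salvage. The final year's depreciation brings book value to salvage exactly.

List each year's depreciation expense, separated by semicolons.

$93,572; $66,837; $47,741; $34,101; $24,358; $17,398; $15,697

Depreciable base = $327,504 − $27,800 = $299,704.
Year 1: ⌊$327,504 × 200%/7⌋ = $93,572. Book value $233,932.
Year 2: ⌊$233,932 × 200%/7⌋ = $66,837. Book value $167,095.
Year 3: ⌊$167,095 × 200%/7⌋ = $47,741. Book value $119,354.
Year 4: ⌊$119,354 × 200%/7⌋ = $34,101. Book value $85,253.
Year 5: ⌊$85,253 × 200%/7⌋ = $24,358. Book value $60,895.
Year 6: ⌊$60,895 × 200%/7⌋ = $17,398. Book value $43,497.
Year 7 (final): $43,497 − $27,800 = $15,697. Book value $27,800.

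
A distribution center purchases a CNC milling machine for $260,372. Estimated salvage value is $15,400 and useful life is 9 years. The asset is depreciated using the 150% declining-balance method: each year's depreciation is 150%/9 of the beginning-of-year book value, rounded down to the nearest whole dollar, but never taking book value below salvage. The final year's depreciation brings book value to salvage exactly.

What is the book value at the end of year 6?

Depreciable base = $260,372 − $15,400 = $244,972.
Year 1: ⌊$260,372 × 150%/9⌋ = $43,395. Book value $216,977.
Year 2: ⌊$216,977 × 150%/9⌋ = $36,162. Book value $180,815.
Year 3: ⌊$180,815 × 150%/9⌋ = $30,135. Book value $150,680.
Year 4: ⌊$150,680 × 150%/9⌋ = $25,113. Book value $125,567.
Year 5: ⌊$125,567 × 150%/9⌋ = $20,927. Book value $104,640.
Year 6: ⌊$104,640 × 150%/9⌋ = $17,440. Book value $87,200.

$87,200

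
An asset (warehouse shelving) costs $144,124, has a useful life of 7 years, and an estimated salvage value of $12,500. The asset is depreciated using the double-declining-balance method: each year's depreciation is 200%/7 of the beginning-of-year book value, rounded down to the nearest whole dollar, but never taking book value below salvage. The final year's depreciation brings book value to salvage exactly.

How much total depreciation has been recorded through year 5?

$117,325

Depreciable base = $144,124 − $12,500 = $131,624.
Year 1: ⌊$144,124 × 200%/7⌋ = $41,178. Book value $102,946.
Year 2: ⌊$102,946 × 200%/7⌋ = $29,413. Book value $73,533.
Year 3: ⌊$73,533 × 200%/7⌋ = $21,009. Book value $52,524.
Year 4: ⌊$52,524 × 200%/7⌋ = $15,006. Book value $37,518.
Year 5: ⌊$37,518 × 200%/7⌋ = $10,719. Book value $26,799.
Accumulated through year 5 = $144,124 − $26,799 = $117,325.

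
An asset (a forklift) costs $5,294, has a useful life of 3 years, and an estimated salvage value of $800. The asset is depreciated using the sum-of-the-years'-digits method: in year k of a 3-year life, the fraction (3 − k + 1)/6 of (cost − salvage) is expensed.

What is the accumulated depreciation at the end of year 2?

$3,745

Depreciable base = $5,294 − $800 = $4,494.
Sum of the years' digits = 3+2+1 = 6.
Year 1: $4,494 × 3/6 = $2,247. Book value $3,047.
Year 2: $4,494 × 2/6 = $1,498. Book value $1,549.
Accumulated through year 2 = $5,294 − $1,549 = $3,745.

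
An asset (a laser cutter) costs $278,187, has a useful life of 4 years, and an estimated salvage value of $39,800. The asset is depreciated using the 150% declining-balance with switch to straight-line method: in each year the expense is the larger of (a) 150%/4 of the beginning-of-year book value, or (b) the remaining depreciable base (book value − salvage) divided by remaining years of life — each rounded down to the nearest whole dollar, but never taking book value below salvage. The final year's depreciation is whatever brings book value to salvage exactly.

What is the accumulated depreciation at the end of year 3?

$210,270

Depreciable base = $278,187 − $39,800 = $238,387.
Year 1: DB = ⌊$278,187 × 150%/4⌋ = $104,320; SL = ⌊$238,387/4⌋ = $59,596 → take DB $104,320. Book value $173,867.
Year 2: DB = ⌊$173,867 × 150%/4⌋ = $65,200; SL = ⌊$134,067/3⌋ = $44,689 → take DB $65,200. Book value $108,667.
Year 3: DB = ⌊$108,667 × 150%/4⌋ = $40,750; SL = ⌊$68,867/2⌋ = $34,433 → take DB $40,750. Book value $67,917.
Accumulated through year 3 = $278,187 − $67,917 = $210,270.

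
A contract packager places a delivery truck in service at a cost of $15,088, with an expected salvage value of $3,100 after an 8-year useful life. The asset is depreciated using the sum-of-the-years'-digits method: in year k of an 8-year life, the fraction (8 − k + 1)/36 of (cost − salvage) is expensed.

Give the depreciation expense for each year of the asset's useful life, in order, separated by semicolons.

Depreciable base = $15,088 − $3,100 = $11,988.
Sum of the years' digits = 8+7+6+5+4+3+2+1 = 36.
Year 1: $11,988 × 8/36 = $2,664. Book value $12,424.
Year 2: $11,988 × 7/36 = $2,331. Book value $10,093.
Year 3: $11,988 × 6/36 = $1,998. Book value $8,095.
Year 4: $11,988 × 5/36 = $1,665. Book value $6,430.
Year 5: $11,988 × 4/36 = $1,332. Book value $5,098.
Year 6: $11,988 × 3/36 = $999. Book value $4,099.
Year 7: $11,988 × 2/36 = $666. Book value $3,433.
Year 8: $11,988 × 1/36 = $333. Book value $3,100.

$2,664; $2,331; $1,998; $1,665; $1,332; $999; $666; $333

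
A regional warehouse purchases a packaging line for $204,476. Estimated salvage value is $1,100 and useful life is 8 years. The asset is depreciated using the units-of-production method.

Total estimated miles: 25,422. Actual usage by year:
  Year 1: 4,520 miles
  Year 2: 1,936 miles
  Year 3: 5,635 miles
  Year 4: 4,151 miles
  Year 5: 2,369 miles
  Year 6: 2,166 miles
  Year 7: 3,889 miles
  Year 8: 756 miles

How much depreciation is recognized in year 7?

$31,112

Depreciable base = $204,476 − $1,100 = $203,376.
Rate = $203,376 / 25,422 miles = $8 per mile.
Year 1: 4,520 × $8 = $36,160. Book value $168,316.
Year 2: 1,936 × $8 = $15,488. Book value $152,828.
Year 3: 5,635 × $8 = $45,080. Book value $107,748.
Year 4: 4,151 × $8 = $33,208. Book value $74,540.
Year 5: 2,369 × $8 = $18,952. Book value $55,588.
Year 6: 2,166 × $8 = $17,328. Book value $38,260.
Year 7: 3,889 × $8 = $31,112. Book value $7,148.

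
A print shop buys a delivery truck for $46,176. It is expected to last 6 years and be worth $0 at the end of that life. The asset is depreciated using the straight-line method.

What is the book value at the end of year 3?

Depreciable base = $46,176 − $0 = $46,176.
Annual expense = $46,176 / 6 = $7,696.
End of year 1: book value $38,480.
End of year 2: book value $30,784.
End of year 3: book value $23,088.

$23,088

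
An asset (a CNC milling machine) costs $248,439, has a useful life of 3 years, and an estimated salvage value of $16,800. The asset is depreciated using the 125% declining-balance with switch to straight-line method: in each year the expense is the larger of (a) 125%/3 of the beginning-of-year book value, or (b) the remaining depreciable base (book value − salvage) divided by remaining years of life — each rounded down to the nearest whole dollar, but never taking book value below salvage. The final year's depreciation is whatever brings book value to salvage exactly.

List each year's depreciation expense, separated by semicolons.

$103,516; $64,061; $64,062

Depreciable base = $248,439 − $16,800 = $231,639.
Year 1: DB = ⌊$248,439 × 125%/3⌋ = $103,516; SL = ⌊$231,639/3⌋ = $77,213 → take DB $103,516. Book value $144,923.
Year 2: DB = ⌊$144,923 × 125%/3⌋ = $60,384; SL = ⌊$128,123/2⌋ = $64,061 → take SL $64,061. Book value $80,862.
Year 3 (final): $80,862 − $16,800 = $64,062. Book value $16,800.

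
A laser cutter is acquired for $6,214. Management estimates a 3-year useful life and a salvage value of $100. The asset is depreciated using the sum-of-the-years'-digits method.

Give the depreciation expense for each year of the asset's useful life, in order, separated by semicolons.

Depreciable base = $6,214 − $100 = $6,114.
Sum of the years' digits = 3+2+1 = 6.
Year 1: $6,114 × 3/6 = $3,057. Book value $3,157.
Year 2: $6,114 × 2/6 = $2,038. Book value $1,119.
Year 3: $6,114 × 1/6 = $1,019. Book value $100.

$3,057; $2,038; $1,019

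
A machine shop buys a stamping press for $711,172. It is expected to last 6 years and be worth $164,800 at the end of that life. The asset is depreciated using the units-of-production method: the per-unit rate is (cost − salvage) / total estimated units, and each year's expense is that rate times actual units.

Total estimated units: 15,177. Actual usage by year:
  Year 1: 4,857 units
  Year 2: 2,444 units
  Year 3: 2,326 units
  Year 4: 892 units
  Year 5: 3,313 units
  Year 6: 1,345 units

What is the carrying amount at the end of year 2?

Depreciable base = $711,172 − $164,800 = $546,372.
Rate = $546,372 / 15,177 units = $36 per unit.
Year 1: 4,857 × $36 = $174,852. Book value $536,320.
Year 2: 2,444 × $36 = $87,984. Book value $448,336.

$448,336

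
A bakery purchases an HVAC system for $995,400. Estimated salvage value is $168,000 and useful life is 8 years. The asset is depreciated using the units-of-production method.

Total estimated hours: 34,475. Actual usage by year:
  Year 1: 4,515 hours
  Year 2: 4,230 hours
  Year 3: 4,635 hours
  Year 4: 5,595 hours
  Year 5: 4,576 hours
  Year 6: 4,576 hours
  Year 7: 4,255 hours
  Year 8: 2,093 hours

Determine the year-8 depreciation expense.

$50,232

Depreciable base = $995,400 − $168,000 = $827,400.
Rate = $827,400 / 34,475 hours = $24 per hour.
Year 1: 4,515 × $24 = $108,360. Book value $887,040.
Year 2: 4,230 × $24 = $101,520. Book value $785,520.
Year 3: 4,635 × $24 = $111,240. Book value $674,280.
Year 4: 5,595 × $24 = $134,280. Book value $540,000.
Year 5: 4,576 × $24 = $109,824. Book value $430,176.
Year 6: 4,576 × $24 = $109,824. Book value $320,352.
Year 7: 4,255 × $24 = $102,120. Book value $218,232.
Year 8: 2,093 × $24 = $50,232. Book value $168,000.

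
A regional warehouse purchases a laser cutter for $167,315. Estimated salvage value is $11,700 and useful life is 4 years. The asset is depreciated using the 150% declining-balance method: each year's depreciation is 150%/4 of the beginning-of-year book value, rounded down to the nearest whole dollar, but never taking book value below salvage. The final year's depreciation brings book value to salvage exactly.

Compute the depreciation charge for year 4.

$29,149

Depreciable base = $167,315 − $11,700 = $155,615.
Year 1: ⌊$167,315 × 150%/4⌋ = $62,743. Book value $104,572.
Year 2: ⌊$104,572 × 150%/4⌋ = $39,214. Book value $65,358.
Year 3: ⌊$65,358 × 150%/4⌋ = $24,509. Book value $40,849.
Year 4 (final): $40,849 − $11,700 = $29,149. Book value $11,700.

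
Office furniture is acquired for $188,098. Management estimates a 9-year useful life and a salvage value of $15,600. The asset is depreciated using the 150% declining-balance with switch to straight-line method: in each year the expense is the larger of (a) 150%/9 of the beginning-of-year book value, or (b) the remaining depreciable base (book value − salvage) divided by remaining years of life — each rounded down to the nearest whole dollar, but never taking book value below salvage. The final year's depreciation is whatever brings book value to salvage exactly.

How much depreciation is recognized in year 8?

Depreciable base = $188,098 − $15,600 = $172,498.
Year 1: DB = ⌊$188,098 × 150%/9⌋ = $31,349; SL = ⌊$172,498/9⌋ = $19,166 → take DB $31,349. Book value $156,749.
Year 2: DB = ⌊$156,749 × 150%/9⌋ = $26,124; SL = ⌊$141,149/8⌋ = $17,643 → take DB $26,124. Book value $130,625.
Year 3: DB = ⌊$130,625 × 150%/9⌋ = $21,770; SL = ⌊$115,025/7⌋ = $16,432 → take DB $21,770. Book value $108,855.
Year 4: DB = ⌊$108,855 × 150%/9⌋ = $18,142; SL = ⌊$93,255/6⌋ = $15,542 → take DB $18,142. Book value $90,713.
Year 5: DB = ⌊$90,713 × 150%/9⌋ = $15,118; SL = ⌊$75,113/5⌋ = $15,022 → take DB $15,118. Book value $75,595.
Year 6: DB = ⌊$75,595 × 150%/9⌋ = $12,599; SL = ⌊$59,995/4⌋ = $14,998 → take SL $14,998. Book value $60,597.
Year 7: DB = ⌊$60,597 × 150%/9⌋ = $10,099; SL = ⌊$44,997/3⌋ = $14,999 → take SL $14,999. Book value $45,598.
Year 8: DB = ⌊$45,598 × 150%/9⌋ = $7,599; SL = ⌊$29,998/2⌋ = $14,999 → take SL $14,999. Book value $30,599.

$14,999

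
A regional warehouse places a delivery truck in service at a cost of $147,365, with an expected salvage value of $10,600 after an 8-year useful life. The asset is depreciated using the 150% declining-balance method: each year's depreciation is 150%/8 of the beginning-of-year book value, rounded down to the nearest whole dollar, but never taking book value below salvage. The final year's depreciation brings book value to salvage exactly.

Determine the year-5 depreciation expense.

$12,042

Depreciable base = $147,365 − $10,600 = $136,765.
Year 1: ⌊$147,365 × 150%/8⌋ = $27,630. Book value $119,735.
Year 2: ⌊$119,735 × 150%/8⌋ = $22,450. Book value $97,285.
Year 3: ⌊$97,285 × 150%/8⌋ = $18,240. Book value $79,045.
Year 4: ⌊$79,045 × 150%/8⌋ = $14,820. Book value $64,225.
Year 5: ⌊$64,225 × 150%/8⌋ = $12,042. Book value $52,183.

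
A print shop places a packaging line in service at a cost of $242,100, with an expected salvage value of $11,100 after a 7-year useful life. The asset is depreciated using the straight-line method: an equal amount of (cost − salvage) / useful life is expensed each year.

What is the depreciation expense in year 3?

$33,000

Depreciable base = $242,100 − $11,100 = $231,000.
Annual expense = $231,000 / 7 = $33,000.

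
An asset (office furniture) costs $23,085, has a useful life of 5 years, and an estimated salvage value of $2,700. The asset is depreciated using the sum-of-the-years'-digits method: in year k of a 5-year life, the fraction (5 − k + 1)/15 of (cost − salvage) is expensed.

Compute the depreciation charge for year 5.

$1,359

Depreciable base = $23,085 − $2,700 = $20,385.
Sum of the years' digits = 5+4+3+2+1 = 15.
Year 1: $20,385 × 5/15 = $6,795. Book value $16,290.
Year 2: $20,385 × 4/15 = $5,436. Book value $10,854.
Year 3: $20,385 × 3/15 = $4,077. Book value $6,777.
Year 4: $20,385 × 2/15 = $2,718. Book value $4,059.
Year 5: $20,385 × 1/15 = $1,359. Book value $2,700.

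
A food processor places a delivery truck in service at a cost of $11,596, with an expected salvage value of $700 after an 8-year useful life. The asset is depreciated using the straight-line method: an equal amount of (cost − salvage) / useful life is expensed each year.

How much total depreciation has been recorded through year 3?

Depreciable base = $11,596 − $700 = $10,896.
Annual expense = $10,896 / 8 = $1,362.
End of year 1: book value $10,234.
End of year 2: book value $8,872.
End of year 3: book value $7,510.
Accumulated through year 3 = $11,596 − $7,510 = $4,086.

$4,086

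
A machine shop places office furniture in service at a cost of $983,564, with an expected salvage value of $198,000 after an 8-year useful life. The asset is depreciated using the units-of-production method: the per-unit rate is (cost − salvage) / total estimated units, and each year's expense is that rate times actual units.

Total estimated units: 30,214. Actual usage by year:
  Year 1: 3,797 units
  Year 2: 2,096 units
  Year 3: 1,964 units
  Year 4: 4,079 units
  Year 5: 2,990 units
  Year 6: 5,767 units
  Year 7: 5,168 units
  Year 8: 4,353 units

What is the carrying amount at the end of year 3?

$779,282

Depreciable base = $983,564 − $198,000 = $785,564.
Rate = $785,564 / 30,214 units = $26 per unit.
Year 1: 3,797 × $26 = $98,722. Book value $884,842.
Year 2: 2,096 × $26 = $54,496. Book value $830,346.
Year 3: 1,964 × $26 = $51,064. Book value $779,282.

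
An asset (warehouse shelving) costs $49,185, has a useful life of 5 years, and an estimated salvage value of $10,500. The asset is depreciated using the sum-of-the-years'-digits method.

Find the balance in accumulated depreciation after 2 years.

$23,211

Depreciable base = $49,185 − $10,500 = $38,685.
Sum of the years' digits = 5+4+3+2+1 = 15.
Year 1: $38,685 × 5/15 = $12,895. Book value $36,290.
Year 2: $38,685 × 4/15 = $10,316. Book value $25,974.
Accumulated through year 2 = $49,185 − $25,974 = $23,211.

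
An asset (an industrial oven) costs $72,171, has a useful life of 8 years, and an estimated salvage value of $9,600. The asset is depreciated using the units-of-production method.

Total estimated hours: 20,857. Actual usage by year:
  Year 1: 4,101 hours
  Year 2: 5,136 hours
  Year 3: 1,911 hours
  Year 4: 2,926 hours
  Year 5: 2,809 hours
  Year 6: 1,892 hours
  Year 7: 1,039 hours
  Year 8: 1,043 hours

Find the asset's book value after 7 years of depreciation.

Depreciable base = $72,171 − $9,600 = $62,571.
Rate = $62,571 / 20,857 hours = $3 per hour.
Year 1: 4,101 × $3 = $12,303. Book value $59,868.
Year 2: 5,136 × $3 = $15,408. Book value $44,460.
Year 3: 1,911 × $3 = $5,733. Book value $38,727.
Year 4: 2,926 × $3 = $8,778. Book value $29,949.
Year 5: 2,809 × $3 = $8,427. Book value $21,522.
Year 6: 1,892 × $3 = $5,676. Book value $15,846.
Year 7: 1,039 × $3 = $3,117. Book value $12,729.

$12,729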